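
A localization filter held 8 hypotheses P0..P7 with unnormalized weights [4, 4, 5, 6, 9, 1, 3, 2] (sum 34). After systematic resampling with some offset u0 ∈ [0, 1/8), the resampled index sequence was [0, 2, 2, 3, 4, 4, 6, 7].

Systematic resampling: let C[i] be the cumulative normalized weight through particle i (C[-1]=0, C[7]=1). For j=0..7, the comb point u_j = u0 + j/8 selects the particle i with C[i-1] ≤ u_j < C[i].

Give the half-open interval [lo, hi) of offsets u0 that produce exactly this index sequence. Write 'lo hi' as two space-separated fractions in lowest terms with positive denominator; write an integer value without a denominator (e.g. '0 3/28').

C = [2/17, 4/17, 13/34, 19/34, 14/17, 29/34, 16/17, 1]
j=0 picked index 0: u0 ∈ [0, 2/17)
j=1 picked index 2: u0 ∈ [15/136, 35/136)
j=2 picked index 2: u0 ∈ [-1/68, 9/68)
j=3 picked index 3: u0 ∈ [1/136, 25/136)
j=4 picked index 4: u0 ∈ [1/17, 11/34)
j=5 picked index 4: u0 ∈ [-9/136, 27/136)
j=6 picked index 6: u0 ∈ [7/68, 13/68)
j=7 picked index 7: u0 ∈ [9/136, 1/8)
intersection: [15/136, 2/17)

15/136 2/17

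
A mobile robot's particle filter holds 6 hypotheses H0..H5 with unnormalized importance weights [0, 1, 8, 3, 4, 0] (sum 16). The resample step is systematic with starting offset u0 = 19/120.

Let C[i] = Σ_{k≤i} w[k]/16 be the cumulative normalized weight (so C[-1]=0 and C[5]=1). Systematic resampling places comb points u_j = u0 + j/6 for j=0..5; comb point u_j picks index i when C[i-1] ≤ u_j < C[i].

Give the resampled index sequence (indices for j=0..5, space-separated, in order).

C = [0, 1/16, 9/16, 3/4, 1, 1]
j=0: u_0=19/120 ∈ [1/16, 9/16) → index 2
j=1: u_1=13/40 ∈ [1/16, 9/16) → index 2
j=2: u_2=59/120 ∈ [1/16, 9/16) → index 2
j=3: u_3=79/120 ∈ [9/16, 3/4) → index 3
j=4: u_4=33/40 ∈ [3/4, 1) → index 4
j=5: u_5=119/120 ∈ [3/4, 1) → index 4

2 2 2 3 4 4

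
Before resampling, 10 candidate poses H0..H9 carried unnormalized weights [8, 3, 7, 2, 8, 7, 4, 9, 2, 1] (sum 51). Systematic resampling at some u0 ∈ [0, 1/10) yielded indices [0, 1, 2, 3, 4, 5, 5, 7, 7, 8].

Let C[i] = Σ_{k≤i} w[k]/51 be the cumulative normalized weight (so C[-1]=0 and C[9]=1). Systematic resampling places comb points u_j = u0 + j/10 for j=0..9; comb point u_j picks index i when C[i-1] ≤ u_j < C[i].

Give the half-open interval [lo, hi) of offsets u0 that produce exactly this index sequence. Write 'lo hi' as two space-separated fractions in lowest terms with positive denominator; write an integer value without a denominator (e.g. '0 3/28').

C = [8/51, 11/51, 6/17, 20/51, 28/51, 35/51, 13/17, 16/17, 50/51, 1]
j=0 picked index 0: u0 ∈ [0, 8/51)
j=1 picked index 1: u0 ∈ [29/510, 59/510)
j=2 picked index 2: u0 ∈ [4/255, 13/85)
j=3 picked index 3: u0 ∈ [9/170, 47/510)
j=4 picked index 4: u0 ∈ [-2/255, 38/255)
j=5 picked index 5: u0 ∈ [5/102, 19/102)
j=6 picked index 5: u0 ∈ [-13/255, 22/255)
j=7 picked index 7: u0 ∈ [11/170, 41/170)
j=8 picked index 7: u0 ∈ [-3/85, 12/85)
j=9 picked index 8: u0 ∈ [7/170, 41/510)
intersection: [11/170, 41/510)

11/170 41/510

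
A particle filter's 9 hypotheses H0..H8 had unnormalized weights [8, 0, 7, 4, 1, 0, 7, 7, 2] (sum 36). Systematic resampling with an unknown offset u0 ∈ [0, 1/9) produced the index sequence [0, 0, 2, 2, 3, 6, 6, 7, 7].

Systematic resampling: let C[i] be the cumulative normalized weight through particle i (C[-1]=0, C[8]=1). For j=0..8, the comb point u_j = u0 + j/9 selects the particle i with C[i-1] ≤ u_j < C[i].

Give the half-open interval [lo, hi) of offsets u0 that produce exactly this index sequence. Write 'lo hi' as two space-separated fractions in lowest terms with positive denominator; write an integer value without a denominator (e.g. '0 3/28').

C = [2/9, 2/9, 5/12, 19/36, 5/9, 5/9, 3/4, 17/18, 1]
j=0 picked index 0: u0 ∈ [0, 2/9)
j=1 picked index 0: u0 ∈ [-1/9, 1/9)
j=2 picked index 2: u0 ∈ [0, 7/36)
j=3 picked index 2: u0 ∈ [-1/9, 1/12)
j=4 picked index 3: u0 ∈ [-1/36, 1/12)
j=5 picked index 6: u0 ∈ [0, 7/36)
j=6 picked index 6: u0 ∈ [-1/9, 1/12)
j=7 picked index 7: u0 ∈ [-1/36, 1/6)
j=8 picked index 7: u0 ∈ [-5/36, 1/18)
intersection: [0, 1/18)

0 1/18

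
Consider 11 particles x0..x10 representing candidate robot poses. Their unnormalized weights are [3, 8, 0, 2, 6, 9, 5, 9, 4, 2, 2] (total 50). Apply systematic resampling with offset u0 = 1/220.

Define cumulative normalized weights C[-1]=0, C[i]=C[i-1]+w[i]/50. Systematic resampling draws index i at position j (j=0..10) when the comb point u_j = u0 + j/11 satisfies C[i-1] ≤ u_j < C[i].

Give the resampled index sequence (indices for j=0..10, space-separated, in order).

0 1 1 4 4 5 5 6 7 7 8

C = [3/50, 11/50, 11/50, 13/50, 19/50, 14/25, 33/50, 21/25, 23/25, 24/25, 1]
j=0: u_0=1/220 ∈ [0, 3/50) → index 0
j=1: u_1=21/220 ∈ [3/50, 11/50) → index 1
j=2: u_2=41/220 ∈ [3/50, 11/50) → index 1
j=3: u_3=61/220 ∈ [13/50, 19/50) → index 4
j=4: u_4=81/220 ∈ [13/50, 19/50) → index 4
j=5: u_5=101/220 ∈ [19/50, 14/25) → index 5
j=6: u_6=11/20 ∈ [19/50, 14/25) → index 5
j=7: u_7=141/220 ∈ [14/25, 33/50) → index 6
j=8: u_8=161/220 ∈ [33/50, 21/25) → index 7
j=9: u_9=181/220 ∈ [33/50, 21/25) → index 7
j=10: u_10=201/220 ∈ [21/25, 23/25) → index 8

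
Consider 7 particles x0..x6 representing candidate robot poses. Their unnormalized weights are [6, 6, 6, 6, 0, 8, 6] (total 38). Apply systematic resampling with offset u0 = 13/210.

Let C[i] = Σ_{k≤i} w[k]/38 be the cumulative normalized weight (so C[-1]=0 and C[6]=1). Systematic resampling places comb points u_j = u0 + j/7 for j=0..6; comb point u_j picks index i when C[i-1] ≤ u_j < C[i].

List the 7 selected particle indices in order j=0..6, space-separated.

0 1 2 3 5 5 6

C = [3/19, 6/19, 9/19, 12/19, 12/19, 16/19, 1]
j=0: u_0=13/210 ∈ [0, 3/19) → index 0
j=1: u_1=43/210 ∈ [3/19, 6/19) → index 1
j=2: u_2=73/210 ∈ [6/19, 9/19) → index 2
j=3: u_3=103/210 ∈ [9/19, 12/19) → index 3
j=4: u_4=19/30 ∈ [12/19, 16/19) → index 5
j=5: u_5=163/210 ∈ [12/19, 16/19) → index 5
j=6: u_6=193/210 ∈ [16/19, 1) → index 6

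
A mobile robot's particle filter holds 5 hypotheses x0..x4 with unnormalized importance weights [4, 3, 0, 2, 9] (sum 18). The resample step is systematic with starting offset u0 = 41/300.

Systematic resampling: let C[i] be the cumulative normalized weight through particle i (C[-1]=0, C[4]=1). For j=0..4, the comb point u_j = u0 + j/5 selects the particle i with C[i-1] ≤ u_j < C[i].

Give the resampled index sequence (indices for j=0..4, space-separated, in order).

0 1 4 4 4

C = [2/9, 7/18, 7/18, 1/2, 1]
j=0: u_0=41/300 ∈ [0, 2/9) → index 0
j=1: u_1=101/300 ∈ [2/9, 7/18) → index 1
j=2: u_2=161/300 ∈ [1/2, 1) → index 4
j=3: u_3=221/300 ∈ [1/2, 1) → index 4
j=4: u_4=281/300 ∈ [1/2, 1) → index 4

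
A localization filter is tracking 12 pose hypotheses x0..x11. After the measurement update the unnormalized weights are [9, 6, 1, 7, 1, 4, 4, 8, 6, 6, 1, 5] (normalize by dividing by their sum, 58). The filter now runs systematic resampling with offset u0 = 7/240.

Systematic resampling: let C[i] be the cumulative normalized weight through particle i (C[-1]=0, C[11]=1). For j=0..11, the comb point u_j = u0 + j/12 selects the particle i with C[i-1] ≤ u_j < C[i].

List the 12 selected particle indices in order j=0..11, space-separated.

C = [9/58, 15/58, 8/29, 23/58, 12/29, 14/29, 16/29, 20/29, 23/29, 26/29, 53/58, 1]
j=0: u_0=7/240 ∈ [0, 9/58) → index 0
j=1: u_1=9/80 ∈ [0, 9/58) → index 0
j=2: u_2=47/240 ∈ [9/58, 15/58) → index 1
j=3: u_3=67/240 ∈ [8/29, 23/58) → index 3
j=4: u_4=29/80 ∈ [8/29, 23/58) → index 3
j=5: u_5=107/240 ∈ [12/29, 14/29) → index 5
j=6: u_6=127/240 ∈ [14/29, 16/29) → index 6
j=7: u_7=49/80 ∈ [16/29, 20/29) → index 7
j=8: u_8=167/240 ∈ [20/29, 23/29) → index 8
j=9: u_9=187/240 ∈ [20/29, 23/29) → index 8
j=10: u_10=69/80 ∈ [23/29, 26/29) → index 9
j=11: u_11=227/240 ∈ [53/58, 1) → index 11

0 0 1 3 3 5 6 7 8 8 9 11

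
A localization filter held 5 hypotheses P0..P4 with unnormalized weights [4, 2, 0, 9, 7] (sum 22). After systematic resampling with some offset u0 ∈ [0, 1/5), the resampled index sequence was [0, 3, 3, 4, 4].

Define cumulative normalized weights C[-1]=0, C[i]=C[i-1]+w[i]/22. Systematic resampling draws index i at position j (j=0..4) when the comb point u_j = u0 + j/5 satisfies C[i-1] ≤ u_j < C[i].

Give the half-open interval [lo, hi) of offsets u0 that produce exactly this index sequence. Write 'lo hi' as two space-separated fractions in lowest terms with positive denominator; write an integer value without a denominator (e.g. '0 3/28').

9/110 2/11

C = [2/11, 3/11, 3/11, 15/22, 1]
j=0 picked index 0: u0 ∈ [0, 2/11)
j=1 picked index 3: u0 ∈ [4/55, 53/110)
j=2 picked index 3: u0 ∈ [-7/55, 31/110)
j=3 picked index 4: u0 ∈ [9/110, 2/5)
j=4 picked index 4: u0 ∈ [-13/110, 1/5)
intersection: [9/110, 2/11)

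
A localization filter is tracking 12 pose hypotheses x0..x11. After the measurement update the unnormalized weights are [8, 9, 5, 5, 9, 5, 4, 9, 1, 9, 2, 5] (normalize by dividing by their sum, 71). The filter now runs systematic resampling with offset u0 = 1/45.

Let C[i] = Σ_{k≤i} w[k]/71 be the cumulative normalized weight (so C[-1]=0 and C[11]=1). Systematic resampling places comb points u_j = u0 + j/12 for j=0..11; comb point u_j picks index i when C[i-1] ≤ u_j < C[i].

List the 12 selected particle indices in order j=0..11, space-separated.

C = [8/71, 17/71, 22/71, 27/71, 36/71, 41/71, 45/71, 54/71, 55/71, 64/71, 66/71, 1]
j=0: u_0=1/45 ∈ [0, 8/71) → index 0
j=1: u_1=19/180 ∈ [0, 8/71) → index 0
j=2: u_2=17/90 ∈ [8/71, 17/71) → index 1
j=3: u_3=49/180 ∈ [17/71, 22/71) → index 2
j=4: u_4=16/45 ∈ [22/71, 27/71) → index 3
j=5: u_5=79/180 ∈ [27/71, 36/71) → index 4
j=6: u_6=47/90 ∈ [36/71, 41/71) → index 5
j=7: u_7=109/180 ∈ [41/71, 45/71) → index 6
j=8: u_8=31/45 ∈ [45/71, 54/71) → index 7
j=9: u_9=139/180 ∈ [54/71, 55/71) → index 8
j=10: u_10=77/90 ∈ [55/71, 64/71) → index 9
j=11: u_11=169/180 ∈ [66/71, 1) → index 11

0 0 1 2 3 4 5 6 7 8 9 11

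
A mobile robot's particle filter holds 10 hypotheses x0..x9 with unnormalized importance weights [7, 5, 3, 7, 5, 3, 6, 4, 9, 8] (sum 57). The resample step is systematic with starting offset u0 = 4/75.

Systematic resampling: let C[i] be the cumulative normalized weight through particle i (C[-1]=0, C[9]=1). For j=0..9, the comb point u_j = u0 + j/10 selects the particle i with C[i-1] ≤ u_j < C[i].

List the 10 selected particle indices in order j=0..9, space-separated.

C = [7/57, 4/19, 5/19, 22/57, 9/19, 10/19, 12/19, 40/57, 49/57, 1]
j=0: u_0=4/75 ∈ [0, 7/57) → index 0
j=1: u_1=23/150 ∈ [7/57, 4/19) → index 1
j=2: u_2=19/75 ∈ [4/19, 5/19) → index 2
j=3: u_3=53/150 ∈ [5/19, 22/57) → index 3
j=4: u_4=34/75 ∈ [22/57, 9/19) → index 4
j=5: u_5=83/150 ∈ [10/19, 12/19) → index 6
j=6: u_6=49/75 ∈ [12/19, 40/57) → index 7
j=7: u_7=113/150 ∈ [40/57, 49/57) → index 8
j=8: u_8=64/75 ∈ [40/57, 49/57) → index 8
j=9: u_9=143/150 ∈ [49/57, 1) → index 9

0 1 2 3 4 6 7 8 8 9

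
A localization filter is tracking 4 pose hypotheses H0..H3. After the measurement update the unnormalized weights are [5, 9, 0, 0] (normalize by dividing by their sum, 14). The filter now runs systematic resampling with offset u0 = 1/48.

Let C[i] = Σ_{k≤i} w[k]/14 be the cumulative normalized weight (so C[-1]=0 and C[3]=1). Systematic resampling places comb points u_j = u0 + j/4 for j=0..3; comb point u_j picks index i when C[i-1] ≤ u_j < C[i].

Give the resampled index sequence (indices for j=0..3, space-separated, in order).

C = [5/14, 1, 1, 1]
j=0: u_0=1/48 ∈ [0, 5/14) → index 0
j=1: u_1=13/48 ∈ [0, 5/14) → index 0
j=2: u_2=25/48 ∈ [5/14, 1) → index 1
j=3: u_3=37/48 ∈ [5/14, 1) → index 1

0 0 1 1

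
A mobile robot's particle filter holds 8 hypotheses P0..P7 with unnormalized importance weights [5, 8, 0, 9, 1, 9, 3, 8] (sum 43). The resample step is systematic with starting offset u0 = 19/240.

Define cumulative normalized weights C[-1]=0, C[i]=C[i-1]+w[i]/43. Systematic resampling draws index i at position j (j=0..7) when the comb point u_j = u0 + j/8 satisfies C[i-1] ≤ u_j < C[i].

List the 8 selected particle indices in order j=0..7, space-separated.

C = [5/43, 13/43, 13/43, 22/43, 23/43, 32/43, 35/43, 1]
j=0: u_0=19/240 ∈ [0, 5/43) → index 0
j=1: u_1=49/240 ∈ [5/43, 13/43) → index 1
j=2: u_2=79/240 ∈ [13/43, 22/43) → index 3
j=3: u_3=109/240 ∈ [13/43, 22/43) → index 3
j=4: u_4=139/240 ∈ [23/43, 32/43) → index 5
j=5: u_5=169/240 ∈ [23/43, 32/43) → index 5
j=6: u_6=199/240 ∈ [35/43, 1) → index 7
j=7: u_7=229/240 ∈ [35/43, 1) → index 7

0 1 3 3 5 5 7 7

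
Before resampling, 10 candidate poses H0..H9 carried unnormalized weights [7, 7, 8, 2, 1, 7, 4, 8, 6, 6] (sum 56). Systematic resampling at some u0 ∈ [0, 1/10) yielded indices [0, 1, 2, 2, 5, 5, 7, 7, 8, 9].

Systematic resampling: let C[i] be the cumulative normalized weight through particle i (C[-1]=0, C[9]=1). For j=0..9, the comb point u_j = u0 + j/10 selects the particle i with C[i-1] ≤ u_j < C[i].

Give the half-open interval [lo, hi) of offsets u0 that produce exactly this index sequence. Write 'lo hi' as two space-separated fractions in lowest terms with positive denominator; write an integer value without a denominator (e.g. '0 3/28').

C = [1/8, 1/4, 11/28, 3/7, 25/56, 4/7, 9/14, 11/14, 25/28, 1]
j=0 picked index 0: u0 ∈ [0, 1/8)
j=1 picked index 1: u0 ∈ [1/40, 3/20)
j=2 picked index 2: u0 ∈ [1/20, 27/140)
j=3 picked index 2: u0 ∈ [-1/20, 13/140)
j=4 picked index 5: u0 ∈ [13/280, 6/35)
j=5 picked index 5: u0 ∈ [-3/56, 1/14)
j=6 picked index 7: u0 ∈ [3/70, 13/70)
j=7 picked index 7: u0 ∈ [-2/35, 3/35)
j=8 picked index 8: u0 ∈ [-1/70, 13/140)
j=9 picked index 9: u0 ∈ [-1/140, 1/10)
intersection: [1/20, 1/14)

1/20 1/14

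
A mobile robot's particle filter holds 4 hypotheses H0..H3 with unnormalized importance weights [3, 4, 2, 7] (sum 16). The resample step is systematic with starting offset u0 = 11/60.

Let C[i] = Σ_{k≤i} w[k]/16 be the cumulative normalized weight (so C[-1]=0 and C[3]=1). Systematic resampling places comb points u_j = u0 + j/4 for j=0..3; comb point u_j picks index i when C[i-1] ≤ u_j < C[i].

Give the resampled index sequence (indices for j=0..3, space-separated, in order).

0 1 3 3

C = [3/16, 7/16, 9/16, 1]
j=0: u_0=11/60 ∈ [0, 3/16) → index 0
j=1: u_1=13/30 ∈ [3/16, 7/16) → index 1
j=2: u_2=41/60 ∈ [9/16, 1) → index 3
j=3: u_3=14/15 ∈ [9/16, 1) → index 3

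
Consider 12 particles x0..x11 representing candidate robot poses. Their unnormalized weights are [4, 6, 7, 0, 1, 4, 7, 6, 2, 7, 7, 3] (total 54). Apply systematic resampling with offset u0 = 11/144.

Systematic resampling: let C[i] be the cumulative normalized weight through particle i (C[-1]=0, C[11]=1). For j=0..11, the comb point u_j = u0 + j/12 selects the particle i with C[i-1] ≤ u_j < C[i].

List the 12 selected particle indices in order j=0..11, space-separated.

C = [2/27, 5/27, 17/54, 17/54, 1/3, 11/27, 29/54, 35/54, 37/54, 22/27, 17/18, 1]
j=0: u_0=11/144 ∈ [2/27, 5/27) → index 1
j=1: u_1=23/144 ∈ [2/27, 5/27) → index 1
j=2: u_2=35/144 ∈ [5/27, 17/54) → index 2
j=3: u_3=47/144 ∈ [17/54, 1/3) → index 4
j=4: u_4=59/144 ∈ [11/27, 29/54) → index 6
j=5: u_5=71/144 ∈ [11/27, 29/54) → index 6
j=6: u_6=83/144 ∈ [29/54, 35/54) → index 7
j=7: u_7=95/144 ∈ [35/54, 37/54) → index 8
j=8: u_8=107/144 ∈ [37/54, 22/27) → index 9
j=9: u_9=119/144 ∈ [22/27, 17/18) → index 10
j=10: u_10=131/144 ∈ [22/27, 17/18) → index 10
j=11: u_11=143/144 ∈ [17/18, 1) → index 11

1 1 2 4 6 6 7 8 9 10 10 11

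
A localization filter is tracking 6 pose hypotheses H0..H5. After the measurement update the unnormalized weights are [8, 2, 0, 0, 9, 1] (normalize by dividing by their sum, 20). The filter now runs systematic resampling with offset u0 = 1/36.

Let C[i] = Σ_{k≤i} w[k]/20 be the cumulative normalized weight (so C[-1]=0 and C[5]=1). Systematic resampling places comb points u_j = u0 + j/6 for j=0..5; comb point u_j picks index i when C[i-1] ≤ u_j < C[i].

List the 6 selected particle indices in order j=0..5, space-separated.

C = [2/5, 1/2, 1/2, 1/2, 19/20, 1]
j=0: u_0=1/36 ∈ [0, 2/5) → index 0
j=1: u_1=7/36 ∈ [0, 2/5) → index 0
j=2: u_2=13/36 ∈ [0, 2/5) → index 0
j=3: u_3=19/36 ∈ [1/2, 19/20) → index 4
j=4: u_4=25/36 ∈ [1/2, 19/20) → index 4
j=5: u_5=31/36 ∈ [1/2, 19/20) → index 4

0 0 0 4 4 4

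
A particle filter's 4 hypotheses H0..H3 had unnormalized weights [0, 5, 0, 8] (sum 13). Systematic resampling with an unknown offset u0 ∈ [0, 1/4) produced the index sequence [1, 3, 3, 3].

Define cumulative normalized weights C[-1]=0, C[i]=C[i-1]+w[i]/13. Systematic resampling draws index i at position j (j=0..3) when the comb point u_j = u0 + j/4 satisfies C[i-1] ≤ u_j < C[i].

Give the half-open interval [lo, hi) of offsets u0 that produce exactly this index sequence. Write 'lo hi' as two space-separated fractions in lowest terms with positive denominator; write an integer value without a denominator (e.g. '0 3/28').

C = [0, 5/13, 5/13, 1]
j=0 picked index 1: u0 ∈ [0, 5/13)
j=1 picked index 3: u0 ∈ [7/52, 3/4)
j=2 picked index 3: u0 ∈ [-3/26, 1/2)
j=3 picked index 3: u0 ∈ [-19/52, 1/4)
intersection: [7/52, 1/4)

7/52 1/4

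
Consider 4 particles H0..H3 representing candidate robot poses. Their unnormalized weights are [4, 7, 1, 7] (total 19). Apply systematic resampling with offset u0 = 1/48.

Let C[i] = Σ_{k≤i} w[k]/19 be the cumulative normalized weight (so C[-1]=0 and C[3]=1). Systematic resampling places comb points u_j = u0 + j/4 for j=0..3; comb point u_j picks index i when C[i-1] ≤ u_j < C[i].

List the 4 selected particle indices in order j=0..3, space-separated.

0 1 1 3

C = [4/19, 11/19, 12/19, 1]
j=0: u_0=1/48 ∈ [0, 4/19) → index 0
j=1: u_1=13/48 ∈ [4/19, 11/19) → index 1
j=2: u_2=25/48 ∈ [4/19, 11/19) → index 1
j=3: u_3=37/48 ∈ [12/19, 1) → index 3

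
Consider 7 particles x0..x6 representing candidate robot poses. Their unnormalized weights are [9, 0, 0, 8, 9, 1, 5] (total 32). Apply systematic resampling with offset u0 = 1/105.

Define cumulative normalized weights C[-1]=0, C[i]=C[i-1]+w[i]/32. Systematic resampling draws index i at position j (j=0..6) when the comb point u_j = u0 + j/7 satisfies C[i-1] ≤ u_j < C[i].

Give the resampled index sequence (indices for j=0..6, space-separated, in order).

C = [9/32, 9/32, 9/32, 17/32, 13/16, 27/32, 1]
j=0: u_0=1/105 ∈ [0, 9/32) → index 0
j=1: u_1=16/105 ∈ [0, 9/32) → index 0
j=2: u_2=31/105 ∈ [9/32, 17/32) → index 3
j=3: u_3=46/105 ∈ [9/32, 17/32) → index 3
j=4: u_4=61/105 ∈ [17/32, 13/16) → index 4
j=5: u_5=76/105 ∈ [17/32, 13/16) → index 4
j=6: u_6=13/15 ∈ [27/32, 1) → index 6

0 0 3 3 4 4 6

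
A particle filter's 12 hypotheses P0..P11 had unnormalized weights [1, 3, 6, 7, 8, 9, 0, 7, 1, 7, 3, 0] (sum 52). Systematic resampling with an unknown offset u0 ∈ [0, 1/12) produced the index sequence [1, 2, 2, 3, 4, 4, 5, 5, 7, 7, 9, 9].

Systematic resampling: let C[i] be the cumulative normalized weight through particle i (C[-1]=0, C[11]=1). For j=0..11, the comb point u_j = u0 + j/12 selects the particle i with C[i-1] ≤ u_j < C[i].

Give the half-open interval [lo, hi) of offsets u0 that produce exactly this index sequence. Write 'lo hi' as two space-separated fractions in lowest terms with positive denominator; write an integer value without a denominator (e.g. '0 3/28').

C = [1/52, 1/13, 5/26, 17/52, 25/52, 17/26, 17/26, 41/52, 21/26, 49/52, 1, 1]
j=0 picked index 1: u0 ∈ [1/52, 1/13)
j=1 picked index 2: u0 ∈ [-1/156, 17/156)
j=2 picked index 2: u0 ∈ [-7/78, 1/39)
j=3 picked index 3: u0 ∈ [-3/52, 1/13)
j=4 picked index 4: u0 ∈ [-1/156, 23/156)
j=5 picked index 4: u0 ∈ [-7/78, 5/78)
j=6 picked index 5: u0 ∈ [-1/52, 2/13)
j=7 picked index 5: u0 ∈ [-4/39, 11/156)
j=8 picked index 7: u0 ∈ [-1/78, 19/156)
j=9 picked index 7: u0 ∈ [-5/52, 1/26)
j=10 picked index 9: u0 ∈ [-1/39, 17/156)
j=11 picked index 9: u0 ∈ [-17/156, 1/39)
intersection: [1/52, 1/39)

1/52 1/39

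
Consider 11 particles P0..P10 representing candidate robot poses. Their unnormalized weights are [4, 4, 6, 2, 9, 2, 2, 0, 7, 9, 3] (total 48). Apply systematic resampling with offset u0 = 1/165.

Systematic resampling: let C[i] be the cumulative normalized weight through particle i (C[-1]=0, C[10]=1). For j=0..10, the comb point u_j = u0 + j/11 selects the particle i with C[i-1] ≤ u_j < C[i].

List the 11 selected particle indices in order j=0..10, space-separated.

0 1 2 2 4 4 5 8 8 9 9

C = [1/12, 1/6, 7/24, 1/3, 25/48, 9/16, 29/48, 29/48, 3/4, 15/16, 1]
j=0: u_0=1/165 ∈ [0, 1/12) → index 0
j=1: u_1=16/165 ∈ [1/12, 1/6) → index 1
j=2: u_2=31/165 ∈ [1/6, 7/24) → index 2
j=3: u_3=46/165 ∈ [1/6, 7/24) → index 2
j=4: u_4=61/165 ∈ [1/3, 25/48) → index 4
j=5: u_5=76/165 ∈ [1/3, 25/48) → index 4
j=6: u_6=91/165 ∈ [25/48, 9/16) → index 5
j=7: u_7=106/165 ∈ [29/48, 3/4) → index 8
j=8: u_8=11/15 ∈ [29/48, 3/4) → index 8
j=9: u_9=136/165 ∈ [3/4, 15/16) → index 9
j=10: u_10=151/165 ∈ [3/4, 15/16) → index 9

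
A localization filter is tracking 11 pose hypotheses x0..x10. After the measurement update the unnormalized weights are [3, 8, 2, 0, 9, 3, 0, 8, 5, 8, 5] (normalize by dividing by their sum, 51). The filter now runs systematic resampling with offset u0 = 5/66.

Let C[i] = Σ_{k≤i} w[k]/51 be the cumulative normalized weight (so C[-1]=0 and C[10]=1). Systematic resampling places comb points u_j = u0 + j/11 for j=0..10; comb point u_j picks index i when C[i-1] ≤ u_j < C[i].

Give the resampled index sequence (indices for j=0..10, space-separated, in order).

1 1 4 4 5 7 7 8 9 9 10

C = [1/17, 11/51, 13/51, 13/51, 22/51, 25/51, 25/51, 11/17, 38/51, 46/51, 1]
j=0: u_0=5/66 ∈ [1/17, 11/51) → index 1
j=1: u_1=1/6 ∈ [1/17, 11/51) → index 1
j=2: u_2=17/66 ∈ [13/51, 22/51) → index 4
j=3: u_3=23/66 ∈ [13/51, 22/51) → index 4
j=4: u_4=29/66 ∈ [22/51, 25/51) → index 5
j=5: u_5=35/66 ∈ [25/51, 11/17) → index 7
j=6: u_6=41/66 ∈ [25/51, 11/17) → index 7
j=7: u_7=47/66 ∈ [11/17, 38/51) → index 8
j=8: u_8=53/66 ∈ [38/51, 46/51) → index 9
j=9: u_9=59/66 ∈ [38/51, 46/51) → index 9
j=10: u_10=65/66 ∈ [46/51, 1) → index 10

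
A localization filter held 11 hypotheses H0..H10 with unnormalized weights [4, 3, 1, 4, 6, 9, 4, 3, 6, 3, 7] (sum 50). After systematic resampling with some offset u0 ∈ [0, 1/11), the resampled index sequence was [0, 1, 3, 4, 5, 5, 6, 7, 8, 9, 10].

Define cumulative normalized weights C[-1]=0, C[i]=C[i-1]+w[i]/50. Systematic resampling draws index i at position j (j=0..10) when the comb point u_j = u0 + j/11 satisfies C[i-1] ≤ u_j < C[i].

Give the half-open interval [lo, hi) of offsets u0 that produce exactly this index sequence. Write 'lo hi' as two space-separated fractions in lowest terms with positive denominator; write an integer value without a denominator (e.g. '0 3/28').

0 23/550

C = [2/25, 7/50, 4/25, 6/25, 9/25, 27/50, 31/50, 17/25, 4/5, 43/50, 1]
j=0 picked index 0: u0 ∈ [0, 2/25)
j=1 picked index 1: u0 ∈ [-3/275, 27/550)
j=2 picked index 3: u0 ∈ [-6/275, 16/275)
j=3 picked index 4: u0 ∈ [-9/275, 24/275)
j=4 picked index 5: u0 ∈ [-1/275, 97/550)
j=5 picked index 5: u0 ∈ [-26/275, 47/550)
j=6 picked index 6: u0 ∈ [-3/550, 41/550)
j=7 picked index 7: u0 ∈ [-9/550, 12/275)
j=8 picked index 8: u0 ∈ [-13/275, 4/55)
j=9 picked index 9: u0 ∈ [-1/55, 23/550)
j=10 picked index 10: u0 ∈ [-27/550, 1/11)
intersection: [0, 23/550)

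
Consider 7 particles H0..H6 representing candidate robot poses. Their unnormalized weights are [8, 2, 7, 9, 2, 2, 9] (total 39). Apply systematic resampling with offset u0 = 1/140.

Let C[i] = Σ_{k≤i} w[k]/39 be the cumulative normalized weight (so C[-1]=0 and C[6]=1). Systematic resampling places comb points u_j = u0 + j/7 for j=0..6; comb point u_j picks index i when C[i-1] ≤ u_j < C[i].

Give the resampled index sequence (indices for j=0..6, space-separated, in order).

C = [8/39, 10/39, 17/39, 2/3, 28/39, 10/13, 1]
j=0: u_0=1/140 ∈ [0, 8/39) → index 0
j=1: u_1=3/20 ∈ [0, 8/39) → index 0
j=2: u_2=41/140 ∈ [10/39, 17/39) → index 2
j=3: u_3=61/140 ∈ [10/39, 17/39) → index 2
j=4: u_4=81/140 ∈ [17/39, 2/3) → index 3
j=5: u_5=101/140 ∈ [28/39, 10/13) → index 5
j=6: u_6=121/140 ∈ [10/13, 1) → index 6

0 0 2 2 3 5 6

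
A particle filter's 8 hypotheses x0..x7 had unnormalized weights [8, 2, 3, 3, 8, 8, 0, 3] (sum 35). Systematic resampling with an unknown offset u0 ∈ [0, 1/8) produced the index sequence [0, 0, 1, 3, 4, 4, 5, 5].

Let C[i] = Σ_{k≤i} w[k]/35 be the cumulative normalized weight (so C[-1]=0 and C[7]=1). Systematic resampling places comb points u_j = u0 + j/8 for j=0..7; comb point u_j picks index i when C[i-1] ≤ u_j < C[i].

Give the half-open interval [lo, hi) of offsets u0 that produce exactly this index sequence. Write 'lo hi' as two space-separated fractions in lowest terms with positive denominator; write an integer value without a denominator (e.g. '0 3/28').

0 1/28

C = [8/35, 2/7, 13/35, 16/35, 24/35, 32/35, 32/35, 1]
j=0 picked index 0: u0 ∈ [0, 8/35)
j=1 picked index 0: u0 ∈ [-1/8, 29/280)
j=2 picked index 1: u0 ∈ [-3/140, 1/28)
j=3 picked index 3: u0 ∈ [-1/280, 23/280)
j=4 picked index 4: u0 ∈ [-3/70, 13/70)
j=5 picked index 4: u0 ∈ [-47/280, 17/280)
j=6 picked index 5: u0 ∈ [-9/140, 23/140)
j=7 picked index 5: u0 ∈ [-53/280, 11/280)
intersection: [0, 1/28)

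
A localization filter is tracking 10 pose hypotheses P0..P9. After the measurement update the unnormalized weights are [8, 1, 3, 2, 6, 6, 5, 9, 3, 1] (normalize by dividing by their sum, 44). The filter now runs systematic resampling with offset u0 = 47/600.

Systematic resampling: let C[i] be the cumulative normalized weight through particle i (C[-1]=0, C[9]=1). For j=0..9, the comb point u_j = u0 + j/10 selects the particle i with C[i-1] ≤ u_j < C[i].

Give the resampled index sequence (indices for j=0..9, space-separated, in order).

C = [2/11, 9/44, 3/11, 7/22, 5/11, 13/22, 31/44, 10/11, 43/44, 1]
j=0: u_0=47/600 ∈ [0, 2/11) → index 0
j=1: u_1=107/600 ∈ [0, 2/11) → index 0
j=2: u_2=167/600 ∈ [3/11, 7/22) → index 3
j=3: u_3=227/600 ∈ [7/22, 5/11) → index 4
j=4: u_4=287/600 ∈ [5/11, 13/22) → index 5
j=5: u_5=347/600 ∈ [5/11, 13/22) → index 5
j=6: u_6=407/600 ∈ [13/22, 31/44) → index 6
j=7: u_7=467/600 ∈ [31/44, 10/11) → index 7
j=8: u_8=527/600 ∈ [31/44, 10/11) → index 7
j=9: u_9=587/600 ∈ [43/44, 1) → index 9

0 0 3 4 5 5 6 7 7 9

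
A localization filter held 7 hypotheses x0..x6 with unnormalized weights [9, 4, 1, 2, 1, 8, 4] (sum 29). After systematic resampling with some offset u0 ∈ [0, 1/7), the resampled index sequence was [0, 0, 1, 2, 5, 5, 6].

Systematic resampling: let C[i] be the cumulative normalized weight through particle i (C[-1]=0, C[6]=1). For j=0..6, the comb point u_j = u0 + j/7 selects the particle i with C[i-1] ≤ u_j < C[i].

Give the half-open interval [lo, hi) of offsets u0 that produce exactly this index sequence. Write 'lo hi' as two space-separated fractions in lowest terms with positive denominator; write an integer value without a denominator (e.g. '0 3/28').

C = [9/29, 13/29, 14/29, 16/29, 17/29, 25/29, 1]
j=0 picked index 0: u0 ∈ [0, 9/29)
j=1 picked index 0: u0 ∈ [-1/7, 34/203)
j=2 picked index 1: u0 ∈ [5/203, 33/203)
j=3 picked index 2: u0 ∈ [4/203, 11/203)
j=4 picked index 5: u0 ∈ [3/203, 59/203)
j=5 picked index 5: u0 ∈ [-26/203, 30/203)
j=6 picked index 6: u0 ∈ [1/203, 1/7)
intersection: [5/203, 11/203)

5/203 11/203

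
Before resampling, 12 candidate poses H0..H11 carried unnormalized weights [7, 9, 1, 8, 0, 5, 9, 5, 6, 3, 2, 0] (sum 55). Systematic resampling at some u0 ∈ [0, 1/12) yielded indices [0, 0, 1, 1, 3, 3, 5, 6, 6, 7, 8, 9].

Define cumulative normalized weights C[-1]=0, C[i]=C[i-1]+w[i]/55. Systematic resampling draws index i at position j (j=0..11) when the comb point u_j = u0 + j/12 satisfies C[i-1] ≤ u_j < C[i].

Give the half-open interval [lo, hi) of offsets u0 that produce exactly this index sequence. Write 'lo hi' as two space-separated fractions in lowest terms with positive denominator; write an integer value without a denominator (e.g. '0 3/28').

0 5/132

C = [7/55, 16/55, 17/55, 5/11, 5/11, 6/11, 39/55, 4/5, 10/11, 53/55, 1, 1]
j=0 picked index 0: u0 ∈ [0, 7/55)
j=1 picked index 0: u0 ∈ [-1/12, 29/660)
j=2 picked index 1: u0 ∈ [-13/330, 41/330)
j=3 picked index 1: u0 ∈ [-27/220, 9/220)
j=4 picked index 3: u0 ∈ [-4/165, 4/33)
j=5 picked index 3: u0 ∈ [-71/660, 5/132)
j=6 picked index 5: u0 ∈ [-1/22, 1/22)
j=7 picked index 6: u0 ∈ [-5/132, 83/660)
j=8 picked index 6: u0 ∈ [-4/33, 7/165)
j=9 picked index 7: u0 ∈ [-9/220, 1/20)
j=10 picked index 8: u0 ∈ [-1/30, 5/66)
j=11 picked index 9: u0 ∈ [-1/132, 31/660)
intersection: [0, 5/132)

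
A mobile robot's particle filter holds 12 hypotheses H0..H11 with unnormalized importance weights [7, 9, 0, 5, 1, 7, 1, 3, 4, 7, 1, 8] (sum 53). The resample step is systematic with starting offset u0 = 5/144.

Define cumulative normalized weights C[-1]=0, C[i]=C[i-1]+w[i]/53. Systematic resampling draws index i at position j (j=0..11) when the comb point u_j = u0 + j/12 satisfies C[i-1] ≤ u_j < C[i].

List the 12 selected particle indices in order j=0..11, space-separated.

0 0 1 1 3 5 5 7 9 9 11 11

C = [7/53, 16/53, 16/53, 21/53, 22/53, 29/53, 30/53, 33/53, 37/53, 44/53, 45/53, 1]
j=0: u_0=5/144 ∈ [0, 7/53) → index 0
j=1: u_1=17/144 ∈ [0, 7/53) → index 0
j=2: u_2=29/144 ∈ [7/53, 16/53) → index 1
j=3: u_3=41/144 ∈ [7/53, 16/53) → index 1
j=4: u_4=53/144 ∈ [16/53, 21/53) → index 3
j=5: u_5=65/144 ∈ [22/53, 29/53) → index 5
j=6: u_6=77/144 ∈ [22/53, 29/53) → index 5
j=7: u_7=89/144 ∈ [30/53, 33/53) → index 7
j=8: u_8=101/144 ∈ [37/53, 44/53) → index 9
j=9: u_9=113/144 ∈ [37/53, 44/53) → index 9
j=10: u_10=125/144 ∈ [45/53, 1) → index 11
j=11: u_11=137/144 ∈ [45/53, 1) → index 11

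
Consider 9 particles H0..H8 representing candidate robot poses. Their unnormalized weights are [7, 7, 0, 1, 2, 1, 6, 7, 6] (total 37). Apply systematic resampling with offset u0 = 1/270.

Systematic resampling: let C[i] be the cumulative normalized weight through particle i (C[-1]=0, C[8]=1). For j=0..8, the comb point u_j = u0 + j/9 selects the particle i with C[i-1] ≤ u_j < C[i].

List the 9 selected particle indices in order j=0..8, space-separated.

C = [7/37, 14/37, 14/37, 15/37, 17/37, 18/37, 24/37, 31/37, 1]
j=0: u_0=1/270 ∈ [0, 7/37) → index 0
j=1: u_1=31/270 ∈ [0, 7/37) → index 0
j=2: u_2=61/270 ∈ [7/37, 14/37) → index 1
j=3: u_3=91/270 ∈ [7/37, 14/37) → index 1
j=4: u_4=121/270 ∈ [15/37, 17/37) → index 4
j=5: u_5=151/270 ∈ [18/37, 24/37) → index 6
j=6: u_6=181/270 ∈ [24/37, 31/37) → index 7
j=7: u_7=211/270 ∈ [24/37, 31/37) → index 7
j=8: u_8=241/270 ∈ [31/37, 1) → index 8

0 0 1 1 4 6 7 7 8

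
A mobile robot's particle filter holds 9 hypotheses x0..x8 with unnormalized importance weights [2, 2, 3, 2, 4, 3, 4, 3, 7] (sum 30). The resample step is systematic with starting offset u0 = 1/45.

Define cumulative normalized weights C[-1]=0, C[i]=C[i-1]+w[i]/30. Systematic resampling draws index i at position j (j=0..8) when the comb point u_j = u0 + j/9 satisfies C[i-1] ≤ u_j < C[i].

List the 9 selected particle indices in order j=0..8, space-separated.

C = [1/15, 2/15, 7/30, 3/10, 13/30, 8/15, 2/3, 23/30, 1]
j=0: u_0=1/45 ∈ [0, 1/15) → index 0
j=1: u_1=2/15 ∈ [2/15, 7/30) → index 2
j=2: u_2=11/45 ∈ [7/30, 3/10) → index 3
j=3: u_3=16/45 ∈ [3/10, 13/30) → index 4
j=4: u_4=7/15 ∈ [13/30, 8/15) → index 5
j=5: u_5=26/45 ∈ [8/15, 2/3) → index 6
j=6: u_6=31/45 ∈ [2/3, 23/30) → index 7
j=7: u_7=4/5 ∈ [23/30, 1) → index 8
j=8: u_8=41/45 ∈ [23/30, 1) → index 8

0 2 3 4 5 6 7 8 8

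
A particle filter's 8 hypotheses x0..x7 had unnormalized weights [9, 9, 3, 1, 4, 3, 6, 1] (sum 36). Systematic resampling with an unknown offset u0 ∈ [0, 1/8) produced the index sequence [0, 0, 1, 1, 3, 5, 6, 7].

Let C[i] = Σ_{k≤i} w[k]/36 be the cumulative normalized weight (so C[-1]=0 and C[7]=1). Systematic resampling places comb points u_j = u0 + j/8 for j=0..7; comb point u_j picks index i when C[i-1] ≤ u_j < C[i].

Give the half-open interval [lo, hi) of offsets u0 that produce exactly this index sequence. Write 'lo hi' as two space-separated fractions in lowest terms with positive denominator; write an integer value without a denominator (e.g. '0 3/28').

C = [1/4, 1/2, 7/12, 11/18, 13/18, 29/36, 35/36, 1]
j=0 picked index 0: u0 ∈ [0, 1/4)
j=1 picked index 0: u0 ∈ [-1/8, 1/8)
j=2 picked index 1: u0 ∈ [0, 1/4)
j=3 picked index 1: u0 ∈ [-1/8, 1/8)
j=4 picked index 3: u0 ∈ [1/12, 1/9)
j=5 picked index 5: u0 ∈ [7/72, 13/72)
j=6 picked index 6: u0 ∈ [1/18, 2/9)
j=7 picked index 7: u0 ∈ [7/72, 1/8)
intersection: [7/72, 1/9)

7/72 1/9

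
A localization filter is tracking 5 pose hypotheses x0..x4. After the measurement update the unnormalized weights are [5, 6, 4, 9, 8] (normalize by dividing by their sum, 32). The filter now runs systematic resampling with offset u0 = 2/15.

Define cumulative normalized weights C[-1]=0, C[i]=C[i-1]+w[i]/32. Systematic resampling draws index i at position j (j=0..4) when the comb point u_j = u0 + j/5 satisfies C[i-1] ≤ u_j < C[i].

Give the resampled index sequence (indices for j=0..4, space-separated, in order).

C = [5/32, 11/32, 15/32, 3/4, 1]
j=0: u_0=2/15 ∈ [0, 5/32) → index 0
j=1: u_1=1/3 ∈ [5/32, 11/32) → index 1
j=2: u_2=8/15 ∈ [15/32, 3/4) → index 3
j=3: u_3=11/15 ∈ [15/32, 3/4) → index 3
j=4: u_4=14/15 ∈ [3/4, 1) → index 4

0 1 3 3 4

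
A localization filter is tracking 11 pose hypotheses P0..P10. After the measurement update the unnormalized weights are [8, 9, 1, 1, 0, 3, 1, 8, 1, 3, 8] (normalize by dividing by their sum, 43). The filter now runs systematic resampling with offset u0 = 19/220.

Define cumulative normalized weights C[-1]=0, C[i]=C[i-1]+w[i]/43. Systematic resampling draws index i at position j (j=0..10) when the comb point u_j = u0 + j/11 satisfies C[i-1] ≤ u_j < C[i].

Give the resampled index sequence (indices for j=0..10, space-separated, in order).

0 0 1 1 5 7 7 8 9 10 10

C = [8/43, 17/43, 18/43, 19/43, 19/43, 22/43, 23/43, 31/43, 32/43, 35/43, 1]
j=0: u_0=19/220 ∈ [0, 8/43) → index 0
j=1: u_1=39/220 ∈ [0, 8/43) → index 0
j=2: u_2=59/220 ∈ [8/43, 17/43) → index 1
j=3: u_3=79/220 ∈ [8/43, 17/43) → index 1
j=4: u_4=9/20 ∈ [19/43, 22/43) → index 5
j=5: u_5=119/220 ∈ [23/43, 31/43) → index 7
j=6: u_6=139/220 ∈ [23/43, 31/43) → index 7
j=7: u_7=159/220 ∈ [31/43, 32/43) → index 8
j=8: u_8=179/220 ∈ [32/43, 35/43) → index 9
j=9: u_9=199/220 ∈ [35/43, 1) → index 10
j=10: u_10=219/220 ∈ [35/43, 1) → index 10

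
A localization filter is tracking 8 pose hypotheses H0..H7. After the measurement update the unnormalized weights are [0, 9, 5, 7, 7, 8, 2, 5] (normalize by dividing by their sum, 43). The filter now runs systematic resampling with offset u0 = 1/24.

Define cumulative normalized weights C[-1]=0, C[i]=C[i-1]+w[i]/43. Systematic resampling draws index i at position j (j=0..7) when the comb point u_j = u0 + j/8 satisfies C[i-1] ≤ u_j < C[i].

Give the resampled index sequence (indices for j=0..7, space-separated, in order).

1 1 2 3 4 5 5 7

C = [0, 9/43, 14/43, 21/43, 28/43, 36/43, 38/43, 1]
j=0: u_0=1/24 ∈ [0, 9/43) → index 1
j=1: u_1=1/6 ∈ [0, 9/43) → index 1
j=2: u_2=7/24 ∈ [9/43, 14/43) → index 2
j=3: u_3=5/12 ∈ [14/43, 21/43) → index 3
j=4: u_4=13/24 ∈ [21/43, 28/43) → index 4
j=5: u_5=2/3 ∈ [28/43, 36/43) → index 5
j=6: u_6=19/24 ∈ [28/43, 36/43) → index 5
j=7: u_7=11/12 ∈ [38/43, 1) → index 7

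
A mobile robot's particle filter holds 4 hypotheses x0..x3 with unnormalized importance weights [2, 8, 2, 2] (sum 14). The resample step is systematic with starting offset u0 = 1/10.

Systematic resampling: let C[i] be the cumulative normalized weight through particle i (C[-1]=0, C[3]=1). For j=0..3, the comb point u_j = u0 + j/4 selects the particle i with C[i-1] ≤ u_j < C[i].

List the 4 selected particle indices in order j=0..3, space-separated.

C = [1/7, 5/7, 6/7, 1]
j=0: u_0=1/10 ∈ [0, 1/7) → index 0
j=1: u_1=7/20 ∈ [1/7, 5/7) → index 1
j=2: u_2=3/5 ∈ [1/7, 5/7) → index 1
j=3: u_3=17/20 ∈ [5/7, 6/7) → index 2

0 1 1 2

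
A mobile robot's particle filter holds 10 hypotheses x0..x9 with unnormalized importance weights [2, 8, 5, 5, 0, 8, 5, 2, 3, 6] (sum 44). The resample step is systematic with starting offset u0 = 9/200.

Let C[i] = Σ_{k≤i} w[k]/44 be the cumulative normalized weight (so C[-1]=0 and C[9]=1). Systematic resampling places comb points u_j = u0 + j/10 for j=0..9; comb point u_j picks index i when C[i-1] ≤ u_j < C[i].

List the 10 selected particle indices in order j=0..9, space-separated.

C = [1/22, 5/22, 15/44, 5/11, 5/11, 7/11, 3/4, 35/44, 19/22, 1]
j=0: u_0=9/200 ∈ [0, 1/22) → index 0
j=1: u_1=29/200 ∈ [1/22, 5/22) → index 1
j=2: u_2=49/200 ∈ [5/22, 15/44) → index 2
j=3: u_3=69/200 ∈ [15/44, 5/11) → index 3
j=4: u_4=89/200 ∈ [15/44, 5/11) → index 3
j=5: u_5=109/200 ∈ [5/11, 7/11) → index 5
j=6: u_6=129/200 ∈ [7/11, 3/4) → index 6
j=7: u_7=149/200 ∈ [7/11, 3/4) → index 6
j=8: u_8=169/200 ∈ [35/44, 19/22) → index 8
j=9: u_9=189/200 ∈ [19/22, 1) → index 9

0 1 2 3 3 5 6 6 8 9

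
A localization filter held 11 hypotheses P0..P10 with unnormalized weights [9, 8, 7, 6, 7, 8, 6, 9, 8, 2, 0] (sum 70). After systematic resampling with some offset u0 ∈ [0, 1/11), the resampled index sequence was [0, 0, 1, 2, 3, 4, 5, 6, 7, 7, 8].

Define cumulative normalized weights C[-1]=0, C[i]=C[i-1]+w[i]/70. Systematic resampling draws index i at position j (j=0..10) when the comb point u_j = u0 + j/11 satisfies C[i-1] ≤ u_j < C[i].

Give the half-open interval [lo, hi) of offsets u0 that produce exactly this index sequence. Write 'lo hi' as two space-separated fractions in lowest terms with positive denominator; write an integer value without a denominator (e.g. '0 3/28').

1/154 29/770

C = [9/70, 17/70, 12/35, 3/7, 37/70, 9/14, 51/70, 6/7, 34/35, 1, 1]
j=0 picked index 0: u0 ∈ [0, 9/70)
j=1 picked index 0: u0 ∈ [-1/11, 29/770)
j=2 picked index 1: u0 ∈ [-41/770, 47/770)
j=3 picked index 2: u0 ∈ [-23/770, 27/385)
j=4 picked index 3: u0 ∈ [-8/385, 5/77)
j=5 picked index 4: u0 ∈ [-2/77, 57/770)
j=6 picked index 5: u0 ∈ [-13/770, 15/154)
j=7 picked index 6: u0 ∈ [1/154, 71/770)
j=8 picked index 7: u0 ∈ [1/770, 10/77)
j=9 picked index 7: u0 ∈ [-69/770, 3/77)
j=10 picked index 8: u0 ∈ [-4/77, 24/385)
intersection: [1/154, 29/770)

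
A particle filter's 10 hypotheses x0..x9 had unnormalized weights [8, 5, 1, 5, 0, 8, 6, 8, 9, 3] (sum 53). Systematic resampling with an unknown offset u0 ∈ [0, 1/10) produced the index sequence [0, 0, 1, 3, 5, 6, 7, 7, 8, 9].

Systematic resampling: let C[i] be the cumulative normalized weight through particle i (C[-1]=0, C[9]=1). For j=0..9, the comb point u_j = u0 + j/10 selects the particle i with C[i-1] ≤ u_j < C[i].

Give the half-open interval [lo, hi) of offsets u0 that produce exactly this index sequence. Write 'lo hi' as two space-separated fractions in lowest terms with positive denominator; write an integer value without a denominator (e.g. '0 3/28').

C = [8/53, 13/53, 14/53, 19/53, 19/53, 27/53, 33/53, 41/53, 50/53, 1]
j=0 picked index 0: u0 ∈ [0, 8/53)
j=1 picked index 0: u0 ∈ [-1/10, 27/530)
j=2 picked index 1: u0 ∈ [-13/265, 12/265)
j=3 picked index 3: u0 ∈ [-19/530, 31/530)
j=4 picked index 5: u0 ∈ [-11/265, 29/265)
j=5 picked index 6: u0 ∈ [1/106, 13/106)
j=6 picked index 7: u0 ∈ [6/265, 46/265)
j=7 picked index 7: u0 ∈ [-41/530, 39/530)
j=8 picked index 8: u0 ∈ [-7/265, 38/265)
j=9 picked index 9: u0 ∈ [23/530, 1/10)
intersection: [23/530, 12/265)

23/530 12/265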